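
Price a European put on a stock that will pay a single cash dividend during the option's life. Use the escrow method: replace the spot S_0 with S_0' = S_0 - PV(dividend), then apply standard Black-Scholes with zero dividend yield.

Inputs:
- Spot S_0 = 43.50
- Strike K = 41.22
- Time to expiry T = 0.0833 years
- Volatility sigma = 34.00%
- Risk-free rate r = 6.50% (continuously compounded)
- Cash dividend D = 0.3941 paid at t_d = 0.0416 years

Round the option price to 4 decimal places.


PV(D) = D * exp(-r * t_d) = 0.3941 * 0.99729965 = 0.39303579
S_0' = S_0 - PV(D) = 43.5000 - 0.39303579 = 43.10696421
d1 = (ln(S_0'/K) + (r + sigma^2/2)*T) / (sigma*sqrt(T)) = 0.56038194
d2 = d1 - sigma*sqrt(T) = 0.46225202
exp(-rT) = 0.99460013
N(-d1) = 0.28760948; N(-d2) = 0.32195030
P = K * exp(-rT) * N(-d2) - S_0' * N(-d1) = 41.2200 * 0.99460013 * 0.32195030 - 43.10696421 * 0.28760948 = 0.8012

Answer: Price = 0.8012


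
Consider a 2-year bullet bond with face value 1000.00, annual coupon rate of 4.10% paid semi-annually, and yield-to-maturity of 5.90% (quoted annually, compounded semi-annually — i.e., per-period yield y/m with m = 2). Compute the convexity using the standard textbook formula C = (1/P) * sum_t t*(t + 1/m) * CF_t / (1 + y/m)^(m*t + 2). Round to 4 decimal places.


Coupon per period c = face * coupon_rate / m = 20.500000
Periods per year m = 2; per-period yield y/m = 0.029500
Number of cashflows N = 4
Cashflows (t years, CF_t, discount factor 1/(1+y/m)^(m*t), PV):
  t = 0.5000: CF_t = 20.500000, DF = 0.971345, PV = 19.912579
  t = 1.0000: CF_t = 20.500000, DF = 0.943512, PV = 19.341990
  t = 1.5000: CF_t = 20.500000, DF = 0.916476, PV = 18.787752
  t = 2.0000: CF_t = 1020.500000, DF = 0.890214, PV = 908.463756
Price P = sum_t PV_t = 966.506076
Convexity numerator sum_t t*(t + 1/m) * CF_t / (1+y/m)^(m*t + 2):
  t = 0.5000: term = 9.393876
  t = 1.0000: term = 27.374092
  t = 1.5000: term = 53.179391
  t = 2.0000: term = 4285.730992
Convexity = (1/P) * sum = 4375.678351 / 966.506076 = 4.527316

Answer: Convexity = 4.5273


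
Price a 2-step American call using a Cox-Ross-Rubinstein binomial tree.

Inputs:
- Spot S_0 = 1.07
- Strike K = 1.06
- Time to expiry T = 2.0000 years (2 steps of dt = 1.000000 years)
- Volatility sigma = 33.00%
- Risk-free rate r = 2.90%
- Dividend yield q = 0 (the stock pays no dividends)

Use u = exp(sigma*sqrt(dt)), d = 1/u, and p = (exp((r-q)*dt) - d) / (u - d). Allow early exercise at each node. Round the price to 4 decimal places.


Answer: Price = V(0,0) = 0.2082

Derivation:
dt = T/N = 1.000000
u = exp(sigma*sqrt(dt)) = 1.390968; d = 1/u = 0.718924
p = (exp((r-q)*dt) - d) / (u - d) = 0.462024
Discount per step: exp(-r*dt) = 0.971416
Stock lattice S(k, i) with i counting down-moves:
  k=0: S(0,0) = 1.0700
  k=1: S(1,0) = 1.4883; S(1,1) = 0.7692
  k=2: S(2,0) = 2.0702; S(2,1) = 1.0700; S(2,2) = 0.5530
Terminal payoffs V(N, i) = max(S_T - K, 0):
  V(2,0) = 1.010228; V(2,1) = 0.010000; V(2,2) = 0.000000
Backward induction: V(k, i) = exp(-r*dt) * [p * V(k+1, i) + (1-p) * V(k+1, i+1)]; then take max(V_cont, immediate exercise) for American.
  V(1,0) = exp(-r*dt) * [p*1.010228 + (1-p)*0.010000] = 0.458634; exercise = 0.428336; V(1,0) = max -> 0.458634
  V(1,1) = exp(-r*dt) * [p*0.010000 + (1-p)*0.000000] = 0.004488; exercise = 0.000000; V(1,1) = max -> 0.004488
  V(0,0) = exp(-r*dt) * [p*0.458634 + (1-p)*0.004488] = 0.208189; exercise = 0.010000; V(0,0) = max -> 0.208189


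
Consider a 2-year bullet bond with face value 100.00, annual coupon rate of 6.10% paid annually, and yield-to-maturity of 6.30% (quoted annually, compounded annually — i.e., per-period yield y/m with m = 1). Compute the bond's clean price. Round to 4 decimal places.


Answer: Price = 99.6349

Derivation:
Coupon per period c = face * coupon_rate / m = 6.100000
Periods per year m = 1; per-period yield y/m = 0.063000
Number of cashflows N = 2
Cashflows (t years, CF_t, discount factor 1/(1+y/m)^(m*t), PV):
  t = 1.0000: CF_t = 6.100000, DF = 0.940734, PV = 5.738476
  t = 2.0000: CF_t = 106.100000, DF = 0.884980, PV = 93.896381
Price P = sum_t PV_t = 99.634857


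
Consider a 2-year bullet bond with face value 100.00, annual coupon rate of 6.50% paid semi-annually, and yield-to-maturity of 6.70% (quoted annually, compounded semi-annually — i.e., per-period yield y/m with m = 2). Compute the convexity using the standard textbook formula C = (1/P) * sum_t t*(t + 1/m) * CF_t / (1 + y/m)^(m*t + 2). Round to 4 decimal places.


Coupon per period c = face * coupon_rate / m = 3.250000
Periods per year m = 2; per-period yield y/m = 0.033500
Number of cashflows N = 4
Cashflows (t years, CF_t, discount factor 1/(1+y/m)^(m*t), PV):
  t = 0.5000: CF_t = 3.250000, DF = 0.967586, PV = 3.144654
  t = 1.0000: CF_t = 3.250000, DF = 0.936222, PV = 3.042723
  t = 1.5000: CF_t = 3.250000, DF = 0.905876, PV = 2.944096
  t = 2.0000: CF_t = 103.250000, DF = 0.876512, PV = 90.499908
Price P = sum_t PV_t = 99.631380
Convexity numerator sum_t t*(t + 1/m) * CF_t / (1+y/m)^(m*t + 2):
  t = 0.5000: term = 1.472048
  t = 1.0000: term = 4.272998
  t = 1.5000: term = 8.268985
  t = 2.0000: term = 423.640214
Convexity = (1/P) * sum = 437.654245 / 99.631380 = 4.392735

Answer: Convexity = 4.3927


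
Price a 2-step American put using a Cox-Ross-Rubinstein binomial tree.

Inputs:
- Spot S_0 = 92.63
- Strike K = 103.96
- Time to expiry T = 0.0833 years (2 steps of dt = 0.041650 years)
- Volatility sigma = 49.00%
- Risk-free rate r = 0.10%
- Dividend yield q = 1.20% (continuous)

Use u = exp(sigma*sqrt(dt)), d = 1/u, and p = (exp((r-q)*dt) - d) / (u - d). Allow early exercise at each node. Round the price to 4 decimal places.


dt = T/N = 0.041650
u = exp(sigma*sqrt(dt)) = 1.105172; d = 1/u = 0.904837
p = (exp((r-q)*dt) - d) / (u - d) = 0.472734
Discount per step: exp(-r*dt) = 0.999958
Stock lattice S(k, i) with i counting down-moves:
  k=0: S(0,0) = 92.6300
  k=1: S(1,0) = 102.3721; S(1,1) = 83.8150
  k=2: S(2,0) = 113.1387; S(2,1) = 92.6300; S(2,2) = 75.8389
Terminal payoffs V(N, i) = max(K - S_T, 0):
  V(2,0) = 0.000000; V(2,1) = 11.330000; V(2,2) = 28.121095
Backward induction: V(k, i) = exp(-r*dt) * [p * V(k+1, i) + (1-p) * V(k+1, i+1)]; then take max(V_cont, immediate exercise) for American.
  V(1,0) = exp(-r*dt) * [p*0.000000 + (1-p)*11.330000] = 5.973673; exercise = 1.587933; V(1,0) = max -> 5.973673
  V(1,1) = exp(-r*dt) * [p*11.330000 + (1-p)*28.121095] = 20.182530; exercise = 20.144979; V(1,1) = max -> 20.182530
  V(0,0) = exp(-r*dt) * [p*5.973673 + (1-p)*20.182530] = 13.464956; exercise = 11.330000; V(0,0) = max -> 13.464956

Answer: Price = V(0,0) = 13.4650


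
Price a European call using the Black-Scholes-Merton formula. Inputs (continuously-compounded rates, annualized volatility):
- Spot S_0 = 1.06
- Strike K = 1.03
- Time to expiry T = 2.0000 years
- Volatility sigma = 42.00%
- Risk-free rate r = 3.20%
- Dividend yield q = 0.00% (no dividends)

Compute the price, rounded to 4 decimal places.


Answer: Price = 0.2863

Derivation:
d1 = (ln(S/K) + (r - q + 0.5*sigma^2) * T) / (sigma * sqrt(T)) = 0.45307043
d2 = d1 - sigma * sqrt(T) = -0.14089927
exp(-rT) = 0.93800500; exp(-qT) = 1.00000000
C = S_0 * exp(-qT) * N(d1) - K * exp(-rT) * N(d2)
N(d1) = 0.67475099; N(d2) = 0.44397476
C = 1.0600 * 1.00000000 * 0.67475099 - 1.0300 * 0.93800500 * 0.44397476 = 0.2863


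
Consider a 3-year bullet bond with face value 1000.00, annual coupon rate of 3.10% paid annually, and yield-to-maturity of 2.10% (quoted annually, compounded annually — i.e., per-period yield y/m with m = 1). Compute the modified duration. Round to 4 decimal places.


Coupon per period c = face * coupon_rate / m = 31.000000
Periods per year m = 1; per-period yield y/m = 0.021000
Number of cashflows N = 3
Cashflows (t years, CF_t, discount factor 1/(1+y/m)^(m*t), PV):
  t = 1.0000: CF_t = 31.000000, DF = 0.979432, PV = 30.362390
  t = 2.0000: CF_t = 31.000000, DF = 0.959287, PV = 29.737894
  t = 3.0000: CF_t = 1031.000000, DF = 0.939556, PV = 968.682467
Price P = sum_t PV_t = 1028.782751
First compute Macaulay numerator sum_t t * PV_t:
  t * PV_t at t = 1.0000: 30.362390
  t * PV_t at t = 2.0000: 59.475788
  t * PV_t at t = 3.0000: 2906.047400
Macaulay duration D = 2995.885578 / 1028.782751 = 2.912068
Modified duration = D / (1 + y/m) = 2.912068 / (1 + 0.021000) = 2.852173

Answer: Modified duration = 2.8522


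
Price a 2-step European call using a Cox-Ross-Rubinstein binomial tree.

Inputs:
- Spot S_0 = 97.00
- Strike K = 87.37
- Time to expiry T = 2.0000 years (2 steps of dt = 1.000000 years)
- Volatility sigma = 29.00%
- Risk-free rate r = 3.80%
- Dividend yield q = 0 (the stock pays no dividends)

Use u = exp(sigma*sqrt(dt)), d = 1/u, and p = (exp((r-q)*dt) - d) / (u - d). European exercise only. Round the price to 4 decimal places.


dt = T/N = 1.000000
u = exp(sigma*sqrt(dt)) = 1.336427; d = 1/u = 0.748264
p = (exp((r-q)*dt) - d) / (u - d) = 0.493855
Discount per step: exp(-r*dt) = 0.962713
Stock lattice S(k, i) with i counting down-moves:
  k=0: S(0,0) = 97.0000
  k=1: S(1,0) = 129.6335; S(1,1) = 72.5816
  k=2: S(2,0) = 173.2457; S(2,1) = 97.0000; S(2,2) = 54.3101
Terminal payoffs V(N, i) = max(S_T - K, 0):
  V(2,0) = 85.875728; V(2,1) = 9.630000; V(2,2) = 0.000000
Backward induction: V(k, i) = exp(-r*dt) * [p * V(k+1, i) + (1-p) * V(k+1, i+1)].
  V(1,0) = exp(-r*dt) * [p*85.875728 + (1-p)*9.630000] = 45.521237
  V(1,1) = exp(-r*dt) * [p*9.630000 + (1-p)*0.000000] = 4.578493
  V(0,0) = exp(-r*dt) * [p*45.521237 + (1-p)*4.578493] = 23.873615

Answer: Price = V(0,0) = 23.8736


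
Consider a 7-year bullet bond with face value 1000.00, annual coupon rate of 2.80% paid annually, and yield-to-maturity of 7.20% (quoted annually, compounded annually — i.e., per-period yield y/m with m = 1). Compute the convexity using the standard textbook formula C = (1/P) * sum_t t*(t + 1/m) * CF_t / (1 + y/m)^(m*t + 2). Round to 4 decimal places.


Answer: Convexity = 42.8518

Derivation:
Coupon per period c = face * coupon_rate / m = 28.000000
Periods per year m = 1; per-period yield y/m = 0.072000
Number of cashflows N = 7
Cashflows (t years, CF_t, discount factor 1/(1+y/m)^(m*t), PV):
  t = 1.0000: CF_t = 28.000000, DF = 0.932836, PV = 26.119403
  t = 2.0000: CF_t = 28.000000, DF = 0.870183, PV = 24.365115
  t = 3.0000: CF_t = 28.000000, DF = 0.811738, PV = 22.728652
  t = 4.0000: CF_t = 28.000000, DF = 0.757218, PV = 21.202101
  t = 5.0000: CF_t = 28.000000, DF = 0.706360, PV = 19.778079
  t = 6.0000: CF_t = 28.000000, DF = 0.658918, PV = 18.449700
  t = 7.0000: CF_t = 1028.000000, DF = 0.614662, PV = 631.872736
Price P = sum_t PV_t = 764.515786
Convexity numerator sum_t t*(t + 1/m) * CF_t / (1+y/m)^(m*t + 2):
  t = 1.0000: term = 45.457304
  t = 2.0000: term = 127.212603
  t = 3.0000: term = 237.336947
  t = 4.0000: term = 368.994009
  t = 5.0000: term = 516.316244
  t = 6.0000: term = 674.293602
  t = 7.0000: term = 30791.303430
Convexity = (1/P) * sum = 32760.914138 / 764.515786 = 42.851848


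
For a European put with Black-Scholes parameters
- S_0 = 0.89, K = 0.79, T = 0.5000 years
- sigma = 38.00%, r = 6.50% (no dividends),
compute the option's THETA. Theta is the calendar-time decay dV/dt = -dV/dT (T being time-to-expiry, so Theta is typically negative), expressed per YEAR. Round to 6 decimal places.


d1 = 0.6988764947; d2 = 0.4301759178
phi(d1) = 0.3124994060; exp(-qT) = 1.0000000000; exp(-rT) = 0.9680224498
Theta = -S*exp(-qT)*phi(d1)*sigma/(2*sqrt(T)) + r*K*exp(-rT)*N(-d2) - q*S*exp(-qT)*N(-d1)
N(-d1) = 0.2423146091; N(-d2) = 0.3335338393; sqrt(T) = 0.7071067812
Term 1 = -0.8900 * 1.0000000000 * 0.3124994060 * 0.3800 / (2 * 0.7071067812) = -0.0747322059
Term 2 = 0.0650 * 0.7900 * 0.9680224498 * 0.3335338393 = 0.0165792843
Term 3 = 0 (no dividend yield, q = 0)
Theta = -0.0747322059 + (0.0165792843) + (0.0000000000) = -0.058153

Answer: Theta = -0.058153


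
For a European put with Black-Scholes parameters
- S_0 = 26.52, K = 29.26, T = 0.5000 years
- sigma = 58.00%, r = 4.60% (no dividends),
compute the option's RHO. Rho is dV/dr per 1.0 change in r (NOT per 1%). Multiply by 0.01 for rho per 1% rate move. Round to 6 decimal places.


Answer: Rho = -9.311264

Derivation:
d1 = 0.0214028293; d2 = -0.3887191038
phi(d1) = 0.3988509169; exp(-qT) = 1.0000000000; exp(-rT) = 0.9772624838
N(-d2) = 0.6512580256
Rho = -K*T*exp(-rT)*N(-d2) = -29.2600 * 0.5000 * 0.9772624838 * 0.6512580256 = -9.311264


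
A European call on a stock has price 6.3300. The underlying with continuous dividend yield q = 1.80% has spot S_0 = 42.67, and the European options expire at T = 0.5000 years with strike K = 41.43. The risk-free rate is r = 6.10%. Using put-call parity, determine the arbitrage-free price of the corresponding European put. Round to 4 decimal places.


Answer: Put price = 4.2278

Derivation:
Put-call parity: C - P = S_0 * exp(-qT) - K * exp(-rT).
S_0 * exp(-qT) = 42.6700 * 0.99104038 = 42.28769296
K * exp(-rT) = 41.4300 * 0.96996043 = 40.18546070
P = C - S*exp(-qT) + K*exp(-rT)
P = 6.3300 - 42.28769296 + 40.18546070 = 4.2278


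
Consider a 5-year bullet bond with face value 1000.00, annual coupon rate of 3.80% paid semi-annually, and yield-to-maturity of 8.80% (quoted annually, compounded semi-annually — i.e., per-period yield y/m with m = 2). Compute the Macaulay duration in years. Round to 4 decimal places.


Coupon per period c = face * coupon_rate / m = 19.000000
Periods per year m = 2; per-period yield y/m = 0.044000
Number of cashflows N = 10
Cashflows (t years, CF_t, discount factor 1/(1+y/m)^(m*t), PV):
  t = 0.5000: CF_t = 19.000000, DF = 0.957854, PV = 18.199234
  t = 1.0000: CF_t = 19.000000, DF = 0.917485, PV = 17.432216
  t = 1.5000: CF_t = 19.000000, DF = 0.878817, PV = 16.697525
  t = 2.0000: CF_t = 19.000000, DF = 0.841779, PV = 15.993798
  t = 2.5000: CF_t = 19.000000, DF = 0.806302, PV = 15.319730
  t = 3.0000: CF_t = 19.000000, DF = 0.772320, PV = 14.674071
  t = 3.5000: CF_t = 19.000000, DF = 0.739770, PV = 14.055623
  t = 4.0000: CF_t = 19.000000, DF = 0.708592, PV = 13.463241
  t = 4.5000: CF_t = 19.000000, DF = 0.678728, PV = 12.895824
  t = 5.0000: CF_t = 1019.000000, DF = 0.650122, PV = 662.474548
Price P = sum_t PV_t = 801.205810
Macaulay numerator sum_t t * PV_t:
  t * PV_t at t = 0.5000: 9.099617
  t * PV_t at t = 1.0000: 17.432216
  t * PV_t at t = 1.5000: 25.046288
  t * PV_t at t = 2.0000: 31.987596
  t * PV_t at t = 2.5000: 38.299325
  t * PV_t at t = 3.0000: 44.022212
  t * PV_t at t = 3.5000: 49.194682
  t * PV_t at t = 4.0000: 53.852963
  t * PV_t at t = 4.5000: 58.031210
  t * PV_t at t = 5.0000: 3312.372739
Macaulay duration D = (sum_t t * PV_t) / P = 3639.338847 / 801.205810 = 4.542327

Answer: Macaulay duration = 4.5423 years


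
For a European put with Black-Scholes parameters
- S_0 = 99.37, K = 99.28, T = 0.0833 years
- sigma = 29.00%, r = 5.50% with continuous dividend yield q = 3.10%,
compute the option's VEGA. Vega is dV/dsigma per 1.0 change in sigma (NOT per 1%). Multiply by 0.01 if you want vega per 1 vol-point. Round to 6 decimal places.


d1 = 0.0765609859; d2 = -0.0071380583
phi(d1) = 0.3977747751; exp(-qT) = 0.9974210313; exp(-rT) = 0.9954289791
Vega = S * exp(-qT) * phi(d1) * sqrt(T) = 99.3700 * 0.9974210313 * 0.3977747751 * 0.2886173938 = 11.378724

Answer: Vega = 11.378724


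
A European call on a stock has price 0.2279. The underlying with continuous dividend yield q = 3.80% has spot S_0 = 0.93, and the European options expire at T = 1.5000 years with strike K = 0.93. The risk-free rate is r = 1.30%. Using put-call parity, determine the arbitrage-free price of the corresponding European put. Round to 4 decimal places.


Answer: Put price = 0.2615

Derivation:
Put-call parity: C - P = S_0 * exp(-qT) - K * exp(-rT).
S_0 * exp(-qT) = 0.9300 * 0.94459407 = 0.87847248
K * exp(-rT) = 0.9300 * 0.98068890 = 0.91204067
P = C - S*exp(-qT) + K*exp(-rT)
P = 0.2279 - 0.87847248 + 0.91204067 = 0.2615


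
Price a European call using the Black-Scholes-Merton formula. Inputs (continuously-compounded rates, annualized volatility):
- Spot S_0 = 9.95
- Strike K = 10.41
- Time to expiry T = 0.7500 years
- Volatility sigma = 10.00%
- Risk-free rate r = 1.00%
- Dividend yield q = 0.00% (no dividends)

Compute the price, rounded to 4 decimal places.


Answer: Price = 0.1918

Derivation:
d1 = (ln(S/K) + (r - q + 0.5*sigma^2) * T) / (sigma * sqrt(T)) = -0.39195538
d2 = d1 - sigma * sqrt(T) = -0.47855792
exp(-rT) = 0.99252805; exp(-qT) = 1.00000000
C = S_0 * exp(-qT) * N(d1) - K * exp(-rT) * N(d2)
N(d1) = 0.34754559; N(d2) = 0.31612658
C = 9.9500 * 1.00000000 * 0.34754559 - 10.4100 * 0.99252805 * 0.31612658 = 0.1918


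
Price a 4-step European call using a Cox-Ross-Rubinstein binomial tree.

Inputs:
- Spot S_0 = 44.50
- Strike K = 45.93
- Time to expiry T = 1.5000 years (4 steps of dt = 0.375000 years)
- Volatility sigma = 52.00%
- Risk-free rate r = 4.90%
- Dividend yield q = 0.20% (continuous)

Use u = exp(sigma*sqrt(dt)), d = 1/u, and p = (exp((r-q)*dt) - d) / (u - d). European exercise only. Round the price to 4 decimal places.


dt = T/N = 0.375000
u = exp(sigma*sqrt(dt)) = 1.374972; d = 1/u = 0.727287
p = (exp((r-q)*dt) - d) / (u - d) = 0.448511
Discount per step: exp(-r*dt) = 0.981793
Stock lattice S(k, i) with i counting down-moves:
  k=0: S(0,0) = 44.5000
  k=1: S(1,0) = 61.1863; S(1,1) = 32.3643
  k=2: S(2,0) = 84.1294; S(2,1) = 44.5000; S(2,2) = 23.5381
  k=3: S(3,0) = 115.6757; S(3,1) = 61.1863; S(3,2) = 32.3643; S(3,3) = 17.1190
  k=4: S(4,0) = 159.0508; S(4,1) = 84.1294; S(4,2) = 44.5000; S(4,3) = 23.5381; S(4,4) = 12.4504
Terminal payoffs V(N, i) = max(S_T - K, 0):
  V(4,0) = 113.120833; V(4,1) = 38.199436; V(4,2) = 0.000000; V(4,3) = 0.000000; V(4,4) = 0.000000
Backward induction: V(k, i) = exp(-r*dt) * [p * V(k+1, i) + (1-p) * V(k+1, i+1)].
  V(3,0) = exp(-r*dt) * [p*113.120833 + (1-p)*38.199436] = 70.495187
  V(3,1) = exp(-r*dt) * [p*38.199436 + (1-p)*0.000000] = 16.820927
  V(3,2) = exp(-r*dt) * [p*0.000000 + (1-p)*0.000000] = 0.000000
  V(3,3) = exp(-r*dt) * [p*0.000000 + (1-p)*0.000000] = 0.000000
  V(2,0) = exp(-r*dt) * [p*70.495187 + (1-p)*16.820927] = 40.149852
  V(2,1) = exp(-r*dt) * [p*16.820927 + (1-p)*0.000000] = 7.407010
  V(2,2) = exp(-r*dt) * [p*0.000000 + (1-p)*0.000000] = 0.000000
  V(1,0) = exp(-r*dt) * [p*40.149852 + (1-p)*7.407010] = 21.690293
  V(1,1) = exp(-r*dt) * [p*7.407010 + (1-p)*0.000000] = 3.261639
  V(0,0) = exp(-r*dt) * [p*21.690293 + (1-p)*3.261639] = 11.317218

Answer: Price = V(0,0) = 11.3172


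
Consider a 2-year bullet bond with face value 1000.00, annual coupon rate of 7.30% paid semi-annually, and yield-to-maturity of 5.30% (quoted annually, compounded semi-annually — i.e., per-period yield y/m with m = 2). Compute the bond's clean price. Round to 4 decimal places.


Coupon per period c = face * coupon_rate / m = 36.500000
Periods per year m = 2; per-period yield y/m = 0.026500
Number of cashflows N = 4
Cashflows (t years, CF_t, discount factor 1/(1+y/m)^(m*t), PV):
  t = 0.5000: CF_t = 36.500000, DF = 0.974184, PV = 35.557720
  t = 1.0000: CF_t = 36.500000, DF = 0.949035, PV = 34.639767
  t = 1.5000: CF_t = 36.500000, DF = 0.924535, PV = 33.745511
  t = 2.0000: CF_t = 1036.500000, DF = 0.900667, PV = 933.541205
Price P = sum_t PV_t = 1037.484202

Answer: Price = 1037.4842


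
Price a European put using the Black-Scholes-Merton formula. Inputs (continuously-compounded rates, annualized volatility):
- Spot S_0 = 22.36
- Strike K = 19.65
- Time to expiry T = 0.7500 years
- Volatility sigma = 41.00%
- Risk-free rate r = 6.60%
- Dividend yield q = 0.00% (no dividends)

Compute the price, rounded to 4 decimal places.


d1 = (ln(S/K) + (r - q + 0.5*sigma^2) * T) / (sigma * sqrt(T)) = 0.68080527
d2 = d1 - sigma * sqrt(T) = 0.32573485
exp(-rT) = 0.95170516; exp(-qT) = 1.00000000
P = K * exp(-rT) * N(-d2) - S_0 * exp(-qT) * N(-d1)
N(-d1) = 0.24799736; N(-d2) = 0.37231249
P = 19.6500 * 0.95170516 * 0.37231249 - 22.3600 * 1.00000000 * 0.24799736 = 1.4174

Answer: Price = 1.4174


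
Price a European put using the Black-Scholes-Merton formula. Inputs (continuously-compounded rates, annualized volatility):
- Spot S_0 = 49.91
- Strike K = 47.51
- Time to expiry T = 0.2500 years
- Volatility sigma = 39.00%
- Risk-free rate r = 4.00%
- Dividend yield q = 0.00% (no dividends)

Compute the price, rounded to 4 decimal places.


Answer: Price = 2.5007

Derivation:
d1 = (ln(S/K) + (r - q + 0.5*sigma^2) * T) / (sigma * sqrt(T)) = 0.40150599
d2 = d1 - sigma * sqrt(T) = 0.20650599
exp(-rT) = 0.99004983; exp(-qT) = 1.00000000
P = K * exp(-rT) * N(-d2) - S_0 * exp(-qT) * N(-d1)
N(-d1) = 0.34402381; N(-d2) = 0.41819784
P = 47.5100 * 0.99004983 * 0.41819784 - 49.9100 * 1.00000000 * 0.34402381 = 2.5007


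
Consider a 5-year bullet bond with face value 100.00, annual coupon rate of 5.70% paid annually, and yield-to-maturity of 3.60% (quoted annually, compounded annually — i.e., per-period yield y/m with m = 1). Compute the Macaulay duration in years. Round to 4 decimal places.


Coupon per period c = face * coupon_rate / m = 5.700000
Periods per year m = 1; per-period yield y/m = 0.036000
Number of cashflows N = 5
Cashflows (t years, CF_t, discount factor 1/(1+y/m)^(m*t), PV):
  t = 1.0000: CF_t = 5.700000, DF = 0.965251, PV = 5.501931
  t = 2.0000: CF_t = 5.700000, DF = 0.931709, PV = 5.310744
  t = 3.0000: CF_t = 5.700000, DF = 0.899333, PV = 5.126201
  t = 4.0000: CF_t = 5.700000, DF = 0.868082, PV = 4.948070
  t = 5.0000: CF_t = 105.700000, DF = 0.837917, PV = 88.567872
Price P = sum_t PV_t = 109.454817
Macaulay numerator sum_t t * PV_t:
  t * PV_t at t = 1.0000: 5.501931
  t * PV_t at t = 2.0000: 10.621487
  t * PV_t at t = 3.0000: 15.378602
  t * PV_t at t = 4.0000: 19.792280
  t * PV_t at t = 5.0000: 442.839360
Macaulay duration D = (sum_t t * PV_t) / P = 494.133660 / 109.454817 = 4.514499

Answer: Macaulay duration = 4.5145 years


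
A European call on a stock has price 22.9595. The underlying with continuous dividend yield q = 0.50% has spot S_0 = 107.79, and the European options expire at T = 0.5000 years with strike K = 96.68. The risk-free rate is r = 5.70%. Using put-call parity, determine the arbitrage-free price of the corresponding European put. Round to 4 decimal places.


Answer: Put price = 9.4022

Derivation:
Put-call parity: C - P = S_0 * exp(-qT) - K * exp(-rT).
S_0 * exp(-qT) = 107.7900 * 0.99750312 = 107.52086156
K * exp(-rT) = 96.6800 * 0.97190229 = 93.96351380
P = C - S*exp(-qT) + K*exp(-rT)
P = 22.9595 - 107.52086156 + 93.96351380 = 9.4022


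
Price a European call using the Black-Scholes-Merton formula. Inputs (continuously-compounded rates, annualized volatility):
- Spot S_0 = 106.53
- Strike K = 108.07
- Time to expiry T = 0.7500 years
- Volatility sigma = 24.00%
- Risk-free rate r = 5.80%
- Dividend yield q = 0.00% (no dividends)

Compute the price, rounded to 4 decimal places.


Answer: Price = 10.3059

Derivation:
d1 = (ln(S/K) + (r - q + 0.5*sigma^2) * T) / (sigma * sqrt(T)) = 0.24415888
d2 = d1 - sigma * sqrt(T) = 0.03631278
exp(-rT) = 0.95743255; exp(-qT) = 1.00000000
C = S_0 * exp(-qT) * N(d1) - K * exp(-rT) * N(d2)
N(d1) = 0.59644611; N(d2) = 0.51448352
C = 106.5300 * 1.00000000 * 0.59644611 - 108.0700 * 0.95743255 * 0.51448352 = 10.3059


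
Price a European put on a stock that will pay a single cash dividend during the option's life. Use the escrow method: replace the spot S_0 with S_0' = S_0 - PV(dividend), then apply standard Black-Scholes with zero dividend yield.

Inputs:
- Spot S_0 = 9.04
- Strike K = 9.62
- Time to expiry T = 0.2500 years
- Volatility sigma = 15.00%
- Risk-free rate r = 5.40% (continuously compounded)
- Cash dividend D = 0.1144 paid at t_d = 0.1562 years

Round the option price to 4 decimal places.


PV(D) = D * exp(-r * t_d) = 0.1144 * 0.99160067 = 0.11343912
S_0' = S_0 - PV(D) = 9.0400 - 0.11343912 = 8.92656088
d1 = (ln(S_0'/K) + (r + sigma^2/2)*T) / (sigma*sqrt(T)) = -0.78000751
d2 = d1 - sigma*sqrt(T) = -0.85500751
exp(-rT) = 0.98659072
N(-d1) = 0.78230677; N(-d2) = 0.80372651
P = K * exp(-rT) * N(-d2) - S_0' * N(-d1) = 9.6200 * 0.98659072 * 0.80372651 - 8.92656088 * 0.78230677 = 0.6449

Answer: Price = 0.6449


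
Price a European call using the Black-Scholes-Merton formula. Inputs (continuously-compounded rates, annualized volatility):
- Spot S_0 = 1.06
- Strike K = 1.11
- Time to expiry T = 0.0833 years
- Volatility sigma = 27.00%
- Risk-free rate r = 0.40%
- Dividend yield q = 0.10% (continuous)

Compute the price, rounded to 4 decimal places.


Answer: Price = 0.0145

Derivation:
d1 = (ln(S/K) + (r - q + 0.5*sigma^2) * T) / (sigma * sqrt(T)) = -0.54929728
d2 = d1 - sigma * sqrt(T) = -0.62722397
exp(-rT) = 0.99966686; exp(-qT) = 0.99991670
C = S_0 * exp(-qT) * N(d1) - K * exp(-rT) * N(d2)
N(d1) = 0.29140073; N(d2) = 0.26525621
C = 1.0600 * 0.99991670 * 0.29140073 - 1.1100 * 0.99966686 * 0.26525621 = 0.0145


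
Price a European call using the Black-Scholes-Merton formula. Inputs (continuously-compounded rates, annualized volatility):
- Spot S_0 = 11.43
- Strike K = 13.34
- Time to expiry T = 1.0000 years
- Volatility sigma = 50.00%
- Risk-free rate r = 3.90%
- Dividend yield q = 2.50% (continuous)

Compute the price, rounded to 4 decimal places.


d1 = (ln(S/K) + (r - q + 0.5*sigma^2) * T) / (sigma * sqrt(T)) = -0.03105113
d2 = d1 - sigma * sqrt(T) = -0.53105113
exp(-rT) = 0.96175071; exp(-qT) = 0.97530991
C = S_0 * exp(-qT) * N(d1) - K * exp(-rT) * N(d2)
N(d1) = 0.48761438; N(d2) = 0.29769168
C = 11.4300 * 0.97530991 * 0.48761438 - 13.3400 * 0.96175071 * 0.29769168 = 1.6165

Answer: Price = 1.6165


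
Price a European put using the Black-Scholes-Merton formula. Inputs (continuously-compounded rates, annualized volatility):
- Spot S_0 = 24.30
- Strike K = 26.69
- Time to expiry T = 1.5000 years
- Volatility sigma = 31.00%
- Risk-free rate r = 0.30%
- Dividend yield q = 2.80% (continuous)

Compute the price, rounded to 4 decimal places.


Answer: Price = 5.6084

Derivation:
d1 = (ln(S/K) + (r - q + 0.5*sigma^2) * T) / (sigma * sqrt(T)) = -0.15602358
d2 = d1 - sigma * sqrt(T) = -0.53569449
exp(-rT) = 0.99551011; exp(-qT) = 0.95886978
P = K * exp(-rT) * N(-d2) - S_0 * exp(-qT) * N(-d1)
N(-d1) = 0.56199278; N(-d2) = 0.70391514
P = 26.6900 * 0.99551011 * 0.70391514 - 24.3000 * 0.95886978 * 0.56199278 = 5.6084


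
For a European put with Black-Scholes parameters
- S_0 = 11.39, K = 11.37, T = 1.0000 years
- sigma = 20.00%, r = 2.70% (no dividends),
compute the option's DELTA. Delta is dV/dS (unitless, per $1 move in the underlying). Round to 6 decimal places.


Answer: Delta = -0.403698

Derivation:
d1 = 0.2437873485; d2 = 0.0437873485
phi(d1) = 0.3872616683; exp(-qT) = 1.0000000000; exp(-rT) = 0.9733612415
N(-d1) = 0.4036977596
Delta = -exp(-qT) * N(-d1) = -1.0000000000 * 0.4036977596 = -0.403698


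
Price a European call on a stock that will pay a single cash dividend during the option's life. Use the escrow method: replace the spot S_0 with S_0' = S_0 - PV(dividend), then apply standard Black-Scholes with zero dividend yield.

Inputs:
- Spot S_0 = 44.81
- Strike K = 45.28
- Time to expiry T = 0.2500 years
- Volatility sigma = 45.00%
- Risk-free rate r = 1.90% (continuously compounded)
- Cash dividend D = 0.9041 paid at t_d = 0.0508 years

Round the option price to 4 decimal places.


PV(D) = D * exp(-r * t_d) = 0.9041 * 0.99903527 = 0.90322778
S_0' = S_0 - PV(D) = 44.8100 - 0.90322778 = 43.90677222
d1 = (ln(S_0'/K) + (r + sigma^2/2)*T) / (sigma*sqrt(T)) = -0.00326383
d2 = d1 - sigma*sqrt(T) = -0.22826383
exp(-rT) = 0.99526126
N(d1) = 0.49869792; N(d2) = 0.40972057
C = S_0' * N(d1) - K * exp(-rT) * N(d2) = 43.90677222 * 0.49869792 - 45.2800 * 0.99526126 * 0.40972057 = 3.4320

Answer: Price = 3.4320


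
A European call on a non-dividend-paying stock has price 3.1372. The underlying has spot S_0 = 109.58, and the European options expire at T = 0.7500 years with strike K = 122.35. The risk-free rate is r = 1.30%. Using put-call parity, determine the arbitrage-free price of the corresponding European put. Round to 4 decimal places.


Answer: Put price = 14.7201

Derivation:
Put-call parity: C - P = S_0 * exp(-qT) - K * exp(-rT).
S_0 * exp(-qT) = 109.5800 * 1.00000000 = 109.58000000
K * exp(-rT) = 122.3500 * 0.99029738 = 121.16288409
P = C - S*exp(-qT) + K*exp(-rT)
P = 3.1372 - 109.58000000 + 121.16288409 = 14.7201


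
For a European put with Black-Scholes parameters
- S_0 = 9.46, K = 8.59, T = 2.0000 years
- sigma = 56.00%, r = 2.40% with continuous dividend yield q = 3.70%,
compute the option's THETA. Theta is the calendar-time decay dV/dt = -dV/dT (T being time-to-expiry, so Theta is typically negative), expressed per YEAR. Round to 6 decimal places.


d1 = 0.4849662149; d2 = -0.3069933801
phi(d1) = 0.3546816516; exp(-qT) = 0.9286716938; exp(-rT) = 0.9531337871
Theta = -S*exp(-qT)*phi(d1)*sigma/(2*sqrt(T)) + r*K*exp(-rT)*N(-d2) - q*S*exp(-qT)*N(-d1)
N(-d1) = 0.3138501556; N(-d2) = 0.6205757945; sqrt(T) = 1.4142135624
Term 1 = -9.4600 * 0.9286716938 * 0.3546816516 * 0.5600 / (2 * 1.4142135624) = -0.6169288789
Term 2 = 0.0240 * 8.5900 * 0.9531337871 * 0.6205757945 = 0.1219419407
Term 3 = -0.0370 * 9.4600 * 0.9286716938 * 0.3138501556 = -0.1020181437
Theta = -0.6169288789 + (0.1219419407) + (-0.1020181437) = -0.597005

Answer: Theta = -0.597005


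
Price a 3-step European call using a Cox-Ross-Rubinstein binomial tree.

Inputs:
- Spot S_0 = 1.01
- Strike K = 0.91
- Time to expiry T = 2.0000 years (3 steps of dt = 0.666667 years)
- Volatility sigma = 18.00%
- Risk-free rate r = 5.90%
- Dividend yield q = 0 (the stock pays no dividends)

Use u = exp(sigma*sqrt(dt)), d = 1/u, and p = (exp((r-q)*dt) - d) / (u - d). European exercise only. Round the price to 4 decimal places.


Answer: Price = V(0,0) = 0.2259

Derivation:
dt = T/N = 0.666667
u = exp(sigma*sqrt(dt)) = 1.158319; d = 1/u = 0.863320
p = (exp((r-q)*dt) - d) / (u - d) = 0.599315
Discount per step: exp(-r*dt) = 0.961430
Stock lattice S(k, i) with i counting down-moves:
  k=0: S(0,0) = 1.0100
  k=1: S(1,0) = 1.1699; S(1,1) = 0.8720
  k=2: S(2,0) = 1.3551; S(2,1) = 1.0100; S(2,2) = 0.7528
  k=3: S(3,0) = 1.5697; S(3,1) = 1.1699; S(3,2) = 0.8720; S(3,3) = 0.6499
Terminal payoffs V(N, i) = max(S_T - K, 0):
  V(3,0) = 0.659659; V(3,1) = 0.259902; V(3,2) = 0.000000; V(3,3) = 0.000000
Backward induction: V(k, i) = exp(-r*dt) * [p * V(k+1, i) + (1-p) * V(k+1, i+1)].
  V(2,0) = exp(-r*dt) * [p*0.659659 + (1-p)*0.259902] = 0.480217
  V(2,1) = exp(-r*dt) * [p*0.259902 + (1-p)*0.000000] = 0.149755
  V(2,2) = exp(-r*dt) * [p*0.000000 + (1-p)*0.000000] = 0.000000
  V(1,0) = exp(-r*dt) * [p*0.480217 + (1-p)*0.149755] = 0.334391
  V(1,1) = exp(-r*dt) * [p*0.149755 + (1-p)*0.000000] = 0.086289
  V(0,0) = exp(-r*dt) * [p*0.334391 + (1-p)*0.086289] = 0.225917


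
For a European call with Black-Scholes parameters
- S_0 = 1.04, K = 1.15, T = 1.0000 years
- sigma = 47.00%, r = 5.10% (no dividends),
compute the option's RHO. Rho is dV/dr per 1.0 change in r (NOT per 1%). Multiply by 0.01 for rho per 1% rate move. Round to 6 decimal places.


Answer: Rho = 0.400819

Derivation:
d1 = 0.1295931293; d2 = -0.3404068707
phi(d1) = 0.3956063124; exp(-qT) = 1.0000000000; exp(-rT) = 0.9502786705
N(d2) = 0.3667750726
Rho = K*T*exp(-rT)*N(d2) = 1.1500 * 1.0000 * 0.9502786705 * 0.3667750726 = 0.400819


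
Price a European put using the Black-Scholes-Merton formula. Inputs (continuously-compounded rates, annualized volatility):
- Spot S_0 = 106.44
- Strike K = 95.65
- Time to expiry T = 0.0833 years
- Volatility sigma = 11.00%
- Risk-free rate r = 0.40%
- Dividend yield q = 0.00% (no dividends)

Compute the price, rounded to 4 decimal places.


d1 = (ln(S/K) + (r - q + 0.5*sigma^2) * T) / (sigma * sqrt(T)) = 3.39307072
d2 = d1 - sigma * sqrt(T) = 3.36132281
exp(-rT) = 0.99966686; exp(-qT) = 1.00000000
P = K * exp(-rT) * N(-d2) - S_0 * exp(-qT) * N(-d1)
N(-d1) = 0.00034557; N(-d2) = 0.00038785
P = 95.6500 * 0.99966686 * 0.00038785 - 106.4400 * 1.00000000 * 0.00034557 = 0.0003

Answer: Price = 0.0003


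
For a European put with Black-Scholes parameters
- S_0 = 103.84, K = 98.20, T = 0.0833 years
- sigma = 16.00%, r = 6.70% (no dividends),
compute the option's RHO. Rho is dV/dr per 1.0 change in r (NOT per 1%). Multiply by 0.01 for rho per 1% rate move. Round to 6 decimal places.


Answer: Rho = -0.777587

Derivation:
d1 = 1.3532703447; d2 = 1.3070915616
phi(d1) = 0.1596759474; exp(-qT) = 1.0000000000; exp(-rT) = 0.9944344454
N(-d2) = 0.0955908084
Rho = -K*T*exp(-rT)*N(-d2) = -98.2000 * 0.0833 * 0.9944344454 * 0.0955908084 = -0.777587


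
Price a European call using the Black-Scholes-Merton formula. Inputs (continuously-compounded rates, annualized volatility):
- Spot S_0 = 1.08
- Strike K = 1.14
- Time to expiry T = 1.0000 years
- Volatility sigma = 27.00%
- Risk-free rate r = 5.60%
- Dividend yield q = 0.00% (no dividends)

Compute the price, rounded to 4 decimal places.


Answer: Price = 0.1169

Derivation:
d1 = (ln(S/K) + (r - q + 0.5*sigma^2) * T) / (sigma * sqrt(T)) = 0.14215844
d2 = d1 - sigma * sqrt(T) = -0.12784156
exp(-rT) = 0.94553914; exp(-qT) = 1.00000000
C = S_0 * exp(-qT) * N(d1) - K * exp(-rT) * N(d2)
N(d1) = 0.55652257; N(d2) = 0.44913718
C = 1.0800 * 1.00000000 * 0.55652257 - 1.1400 * 0.94553914 * 0.44913718 = 0.1169


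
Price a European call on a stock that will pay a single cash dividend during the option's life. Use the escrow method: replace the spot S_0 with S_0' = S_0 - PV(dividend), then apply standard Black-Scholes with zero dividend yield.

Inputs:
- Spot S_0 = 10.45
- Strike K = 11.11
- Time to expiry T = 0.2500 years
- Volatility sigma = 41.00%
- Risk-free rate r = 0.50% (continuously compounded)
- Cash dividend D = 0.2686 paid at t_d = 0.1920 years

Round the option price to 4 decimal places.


PV(D) = D * exp(-r * t_d) = 0.2686 * 0.99904046 = 0.26834227
S_0' = S_0 - PV(D) = 10.4500 - 0.26834227 = 10.18165773
d1 = (ln(S_0'/K) + (r + sigma^2/2)*T) / (sigma*sqrt(T)) = -0.31705007
d2 = d1 - sigma*sqrt(T) = -0.52205007
exp(-rT) = 0.99875078
N(d1) = 0.37560281; N(d2) = 0.30081774
C = S_0' * N(d1) - K * exp(-rT) * N(d2) = 10.18165773 * 0.37560281 - 11.1100 * 0.99875078 * 0.30081774 = 0.4863

Answer: Price = 0.4863


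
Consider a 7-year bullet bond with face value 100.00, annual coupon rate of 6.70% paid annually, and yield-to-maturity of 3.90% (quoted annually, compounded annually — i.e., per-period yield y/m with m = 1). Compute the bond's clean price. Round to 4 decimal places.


Coupon per period c = face * coupon_rate / m = 6.700000
Periods per year m = 1; per-period yield y/m = 0.039000
Number of cashflows N = 7
Cashflows (t years, CF_t, discount factor 1/(1+y/m)^(m*t), PV):
  t = 1.0000: CF_t = 6.700000, DF = 0.962464, PV = 6.448508
  t = 2.0000: CF_t = 6.700000, DF = 0.926337, PV = 6.206456
  t = 3.0000: CF_t = 6.700000, DF = 0.891566, PV = 5.973490
  t = 4.0000: CF_t = 6.700000, DF = 0.858100, PV = 5.749269
  t = 5.0000: CF_t = 6.700000, DF = 0.825890, PV = 5.533464
  t = 6.0000: CF_t = 6.700000, DF = 0.794889, PV = 5.325759
  t = 7.0000: CF_t = 106.700000, DF = 0.765052, PV = 81.631088
Price P = sum_t PV_t = 116.868035

Answer: Price = 116.8680


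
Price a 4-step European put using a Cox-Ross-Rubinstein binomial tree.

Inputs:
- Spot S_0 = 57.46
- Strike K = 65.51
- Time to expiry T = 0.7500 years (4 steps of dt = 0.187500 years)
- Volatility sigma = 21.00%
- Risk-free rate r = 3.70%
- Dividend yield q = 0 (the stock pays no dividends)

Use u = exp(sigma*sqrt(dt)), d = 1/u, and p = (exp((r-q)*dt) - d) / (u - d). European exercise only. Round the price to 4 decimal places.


Answer: Price = V(0,0) = 8.3163

Derivation:
dt = T/N = 0.187500
u = exp(sigma*sqrt(dt)) = 1.095195; d = 1/u = 0.913079
p = (exp((r-q)*dt) - d) / (u - d) = 0.515509
Discount per step: exp(-r*dt) = 0.993087
Stock lattice S(k, i) with i counting down-moves:
  k=0: S(0,0) = 57.4600
  k=1: S(1,0) = 62.9299; S(1,1) = 52.4655
  k=2: S(2,0) = 68.9205; S(2,1) = 57.4600; S(2,2) = 47.9052
  k=3: S(3,0) = 75.4815; S(3,1) = 62.9299; S(3,2) = 52.4655; S(3,3) = 43.7412
  k=4: S(4,0) = 82.6669; S(4,1) = 68.9205; S(4,2) = 57.4600; S(4,3) = 47.9052; S(4,4) = 39.9392
Terminal payoffs V(N, i) = max(K - S_T, 0):
  V(4,0) = 0.000000; V(4,1) = 0.000000; V(4,2) = 8.050000; V(4,3) = 17.604816; V(4,4) = 25.570797
Backward induction: V(k, i) = exp(-r*dt) * [p * V(k+1, i) + (1-p) * V(k+1, i+1)].
  V(3,0) = exp(-r*dt) * [p*0.000000 + (1-p)*0.000000] = 0.000000
  V(3,1) = exp(-r*dt) * [p*0.000000 + (1-p)*8.050000] = 3.873191
  V(3,2) = exp(-r*dt) * [p*8.050000 + (1-p)*17.604816] = 12.591567
  V(3,3) = exp(-r*dt) * [p*17.604816 + (1-p)*25.570797] = 21.315871
  V(2,0) = exp(-r*dt) * [p*0.000000 + (1-p)*3.873191] = 1.863554
  V(2,1) = exp(-r*dt) * [p*3.873191 + (1-p)*12.591567] = 8.041188
  V(2,2) = exp(-r*dt) * [p*12.591567 + (1-p)*21.315871] = 16.702142
  V(1,0) = exp(-r*dt) * [p*1.863554 + (1-p)*8.041188] = 4.822987
  V(1,1) = exp(-r*dt) * [p*8.041188 + (1-p)*16.702142] = 12.152741
  V(0,0) = exp(-r*dt) * [p*4.822987 + (1-p)*12.152741] = 8.316294


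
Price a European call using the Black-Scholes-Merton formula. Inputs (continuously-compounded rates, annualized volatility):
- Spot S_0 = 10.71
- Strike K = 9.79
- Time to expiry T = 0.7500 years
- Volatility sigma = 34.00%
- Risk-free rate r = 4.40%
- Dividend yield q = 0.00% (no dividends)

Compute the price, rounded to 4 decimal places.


d1 = (ln(S/K) + (r - q + 0.5*sigma^2) * T) / (sigma * sqrt(T)) = 0.56433078
d2 = d1 - sigma * sqrt(T) = 0.26988214
exp(-rT) = 0.96753856; exp(-qT) = 1.00000000
C = S_0 * exp(-qT) * N(d1) - K * exp(-rT) * N(d2)
N(d1) = 0.71373548; N(d2) = 0.60637454
C = 10.7100 * 1.00000000 * 0.71373548 - 9.7900 * 0.96753856 * 0.60637454 = 1.9004

Answer: Price = 1.9004


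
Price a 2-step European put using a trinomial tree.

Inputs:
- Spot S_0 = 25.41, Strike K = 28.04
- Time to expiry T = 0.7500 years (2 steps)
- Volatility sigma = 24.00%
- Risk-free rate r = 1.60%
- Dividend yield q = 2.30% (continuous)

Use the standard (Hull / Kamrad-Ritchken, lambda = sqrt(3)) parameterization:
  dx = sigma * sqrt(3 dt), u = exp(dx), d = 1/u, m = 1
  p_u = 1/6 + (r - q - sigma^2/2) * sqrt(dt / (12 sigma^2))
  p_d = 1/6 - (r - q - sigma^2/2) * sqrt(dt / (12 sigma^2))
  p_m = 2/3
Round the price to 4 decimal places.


Answer: Price = V(0,0) = 3.8869

Derivation:
dt = T/N = 0.375000; dx = sigma*sqrt(3*dt) = 0.254558
u = exp(dx) = 1.289892; d = 1/u = 0.775259
p_u = 0.140297, p_m = 0.666667, p_d = 0.193036
Discount per step: exp(-r*dt) = 0.994018
Stock lattice S(k, j) with j the centered position index:
  k=0: S(0,+0) = 25.4100
  k=1: S(1,-1) = 19.6993; S(1,+0) = 25.4100; S(1,+1) = 32.7762
  k=2: S(2,-2) = 15.2721; S(2,-1) = 19.6993; S(2,+0) = 25.4100; S(2,+1) = 32.7762; S(2,+2) = 42.2777
Terminal payoffs V(N, j) = max(K - S_T, 0):
  V(2,-2) = 12.767926; V(2,-1) = 8.340675; V(2,+0) = 2.630000; V(2,+1) = 0.000000; V(2,+2) = 0.000000
Backward induction: V(k, j) = exp(-r*dt) * [p_u * V(k+1, j+1) + p_m * V(k+1, j) + p_d * V(k+1, j-1)]
  V(1,-1) = exp(-r*dt) * [p_u*2.630000 + p_m*8.340675 + p_d*12.767926] = 8.343886
  V(1,+0) = exp(-r*dt) * [p_u*0.000000 + p_m*2.630000 + p_d*8.340675] = 3.343263
  V(1,+1) = exp(-r*dt) * [p_u*0.000000 + p_m*0.000000 + p_d*2.630000] = 0.504647
  V(0,+0) = exp(-r*dt) * [p_u*0.504647 + p_m*3.343263 + p_d*8.343886] = 3.886920


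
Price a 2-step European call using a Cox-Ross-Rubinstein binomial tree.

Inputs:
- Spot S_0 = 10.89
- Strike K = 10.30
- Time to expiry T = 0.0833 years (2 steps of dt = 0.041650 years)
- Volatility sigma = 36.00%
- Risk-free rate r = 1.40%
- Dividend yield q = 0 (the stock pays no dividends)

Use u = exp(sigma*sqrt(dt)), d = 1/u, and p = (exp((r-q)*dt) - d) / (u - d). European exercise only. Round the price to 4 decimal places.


Answer: Price = V(0,0) = 0.8394

Derivation:
dt = T/N = 0.041650
u = exp(sigma*sqrt(dt)) = 1.076236; d = 1/u = 0.929164
p = (exp((r-q)*dt) - d) / (u - d) = 0.485607
Discount per step: exp(-r*dt) = 0.999417
Stock lattice S(k, i) with i counting down-moves:
  k=0: S(0,0) = 10.8900
  k=1: S(1,0) = 11.7202; S(1,1) = 10.1186
  k=2: S(2,0) = 12.6137; S(2,1) = 10.8900; S(2,2) = 9.4018
Terminal payoffs V(N, i) = max(S_T - K, 0):
  V(2,0) = 2.313718; V(2,1) = 0.590000; V(2,2) = 0.000000
Backward induction: V(k, i) = exp(-r*dt) * [p * V(k+1, i) + (1-p) * V(k+1, i+1)].
  V(1,0) = exp(-r*dt) * [p*2.313718 + (1-p)*0.590000] = 1.426217
  V(1,1) = exp(-r*dt) * [p*0.590000 + (1-p)*0.000000] = 0.286341
  V(0,0) = exp(-r*dt) * [p*1.426217 + (1-p)*0.286341] = 0.839383
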